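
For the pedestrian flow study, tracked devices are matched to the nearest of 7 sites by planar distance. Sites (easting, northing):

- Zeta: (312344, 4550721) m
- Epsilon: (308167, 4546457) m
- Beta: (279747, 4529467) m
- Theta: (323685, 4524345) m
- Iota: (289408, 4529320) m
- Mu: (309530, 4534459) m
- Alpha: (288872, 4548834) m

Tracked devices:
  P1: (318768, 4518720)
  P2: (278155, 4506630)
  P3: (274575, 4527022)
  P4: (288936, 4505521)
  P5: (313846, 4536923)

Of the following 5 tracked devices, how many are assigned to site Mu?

1

P1 → Theta
P2 → Beta
P3 → Beta
P4 → Iota
P5 → Mu
1 of the 5 goes to Mu.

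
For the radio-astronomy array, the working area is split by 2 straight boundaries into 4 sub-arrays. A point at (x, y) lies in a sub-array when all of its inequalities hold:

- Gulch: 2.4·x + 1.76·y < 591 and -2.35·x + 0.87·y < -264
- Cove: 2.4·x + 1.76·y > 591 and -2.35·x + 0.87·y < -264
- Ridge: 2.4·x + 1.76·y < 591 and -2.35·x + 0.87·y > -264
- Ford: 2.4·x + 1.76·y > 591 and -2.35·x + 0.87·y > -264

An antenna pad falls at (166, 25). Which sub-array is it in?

Gulch

2.4·166 + 1.76·25 = 442.400, which is < 591
-2.35·166 + 0.87·25 = -368.350, which is < -264
This sign pattern matches Gulch.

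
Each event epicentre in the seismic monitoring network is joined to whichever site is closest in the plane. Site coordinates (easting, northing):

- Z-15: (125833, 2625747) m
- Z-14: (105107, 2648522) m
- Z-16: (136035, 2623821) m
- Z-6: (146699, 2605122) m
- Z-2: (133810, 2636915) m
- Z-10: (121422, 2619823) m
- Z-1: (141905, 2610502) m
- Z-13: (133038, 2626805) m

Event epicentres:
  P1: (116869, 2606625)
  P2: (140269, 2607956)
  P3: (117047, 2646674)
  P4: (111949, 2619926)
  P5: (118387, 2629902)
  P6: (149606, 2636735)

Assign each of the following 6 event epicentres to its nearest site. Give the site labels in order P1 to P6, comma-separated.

P1 → Z-10 (d²=194917013.00)
P2 → Z-1 (d²=9158612.00)
P3 → Z-14 (d²=145978704.00)
P4 → Z-10 (d²=89748338.00)
P5 → Z-15 (d²=72706941.00)
P6 → Z-2 (d²=249546016.00)

Z-10, Z-1, Z-14, Z-10, Z-15, Z-2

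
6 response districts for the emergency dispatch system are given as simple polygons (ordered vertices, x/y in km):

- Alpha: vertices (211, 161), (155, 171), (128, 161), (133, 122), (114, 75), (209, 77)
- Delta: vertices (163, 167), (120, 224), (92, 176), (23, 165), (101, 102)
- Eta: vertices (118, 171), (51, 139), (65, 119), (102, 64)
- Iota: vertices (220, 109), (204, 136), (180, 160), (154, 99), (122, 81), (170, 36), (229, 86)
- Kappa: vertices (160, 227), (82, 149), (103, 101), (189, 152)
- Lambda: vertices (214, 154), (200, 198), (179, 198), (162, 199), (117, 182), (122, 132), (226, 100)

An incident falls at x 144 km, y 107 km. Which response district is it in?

Cast a ray rightward from (144, 107). For each polygon, the edges (by vertex number in listed order) whose endpoints lie on opposite sides of y = 107, where each meets that height, and whether that is right or left of the point:
Alpha: 4–5 at x≈126.9 (left), 6–1 at x≈209.7 (right) → 1 crossing.
Delta: 4–5 at x≈94.8 (left), 5–1 at x≈105.8 (left) → 0 crossings.
Eta: 3–4 at x≈73.1 (left), 4–1 at x≈108.4 (left) → 0 crossings.
Iota: 3–4 at x≈157.4 (right), 7–1 at x≈220.8 (right) → 2 crossings.
Kappa: 2–3 at x≈100.4 (left), 3–4 at x≈113.1 (left) → 0 crossings.
Lambda: 6–7 at x≈203.2 (right), 7–1 at x≈224.4 (right) → 2 crossings.
Only Alpha has an odd count, so the point is inside Alpha.

Alpha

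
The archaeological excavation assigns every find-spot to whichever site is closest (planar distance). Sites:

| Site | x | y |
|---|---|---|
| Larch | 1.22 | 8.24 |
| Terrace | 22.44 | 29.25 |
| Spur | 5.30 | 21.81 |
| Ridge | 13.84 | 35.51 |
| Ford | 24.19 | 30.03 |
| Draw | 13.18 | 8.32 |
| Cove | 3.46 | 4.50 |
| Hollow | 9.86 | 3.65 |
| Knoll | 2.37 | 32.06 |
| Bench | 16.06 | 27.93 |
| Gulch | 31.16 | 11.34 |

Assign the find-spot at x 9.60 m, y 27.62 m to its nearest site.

Squared distances to each site:
Larch: 445.809; Terrace: 167.523; Spur: 52.246; Ridge: 80.230; Ford: 218.676; Draw: 385.306; Cove: 572.234; Hollow: 574.629; Knoll: 71.987; Bench: 41.828; Gulch: 729.872.
Minimum at Bench.

Bench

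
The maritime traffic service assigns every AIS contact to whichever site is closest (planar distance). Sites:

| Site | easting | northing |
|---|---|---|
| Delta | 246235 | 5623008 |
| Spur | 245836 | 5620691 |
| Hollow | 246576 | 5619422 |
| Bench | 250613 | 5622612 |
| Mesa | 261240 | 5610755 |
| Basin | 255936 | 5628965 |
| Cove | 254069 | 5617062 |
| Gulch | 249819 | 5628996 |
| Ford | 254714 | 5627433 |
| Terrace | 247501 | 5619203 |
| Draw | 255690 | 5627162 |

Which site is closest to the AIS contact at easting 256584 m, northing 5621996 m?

Squared distances to each site:
Delta: 108125945.000; Spur: 117222529.000; Hollow: 106785540.000; Bench: 36032297.000; Mesa: 148038417.000; Basin: 48986865.000; Cove: 30669581.000; Gulch: 94765225.000; Ford: 33057869.000; Terrace: 90301738.000; Draw: 27486792.000.
Minimum at Draw.

Draw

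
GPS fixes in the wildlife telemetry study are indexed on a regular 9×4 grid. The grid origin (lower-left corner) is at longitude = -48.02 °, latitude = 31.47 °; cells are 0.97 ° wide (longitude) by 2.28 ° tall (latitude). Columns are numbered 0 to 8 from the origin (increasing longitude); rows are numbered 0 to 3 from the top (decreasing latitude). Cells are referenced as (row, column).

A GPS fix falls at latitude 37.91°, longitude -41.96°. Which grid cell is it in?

(1, 6)

Column index: ⌊(-41.96 − -48.02) / 0.97⌋ = ⌊6.247⌋ = 6
Row offset from origin: ⌊(37.91 − 31.47) / 2.28⌋ = ⌊2.825⌋ = 2 → row 1 (counted from top)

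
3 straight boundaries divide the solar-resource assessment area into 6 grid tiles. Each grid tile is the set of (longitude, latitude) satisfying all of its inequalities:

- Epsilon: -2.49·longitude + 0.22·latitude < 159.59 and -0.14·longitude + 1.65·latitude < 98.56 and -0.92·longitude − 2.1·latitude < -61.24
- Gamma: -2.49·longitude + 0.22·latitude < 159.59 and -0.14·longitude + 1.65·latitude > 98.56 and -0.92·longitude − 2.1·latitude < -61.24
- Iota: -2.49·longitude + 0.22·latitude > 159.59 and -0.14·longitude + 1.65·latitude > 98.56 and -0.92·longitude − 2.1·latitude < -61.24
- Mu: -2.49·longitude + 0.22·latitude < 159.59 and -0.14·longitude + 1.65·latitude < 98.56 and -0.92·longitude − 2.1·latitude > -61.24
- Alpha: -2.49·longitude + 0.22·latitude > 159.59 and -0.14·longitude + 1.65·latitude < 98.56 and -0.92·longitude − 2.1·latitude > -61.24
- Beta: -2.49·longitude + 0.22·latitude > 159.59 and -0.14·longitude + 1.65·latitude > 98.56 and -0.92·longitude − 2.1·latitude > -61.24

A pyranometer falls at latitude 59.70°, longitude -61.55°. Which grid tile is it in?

-2.49·-61.55 + 0.22·59.70 = 166.394, which is > 159.59
-0.14·-61.55 + 1.65·59.70 = 107.122, which is > 98.56
-0.92·-61.55 − 2.1·59.70 = -68.744, which is < -61.24
This sign pattern matches Iota.

Iota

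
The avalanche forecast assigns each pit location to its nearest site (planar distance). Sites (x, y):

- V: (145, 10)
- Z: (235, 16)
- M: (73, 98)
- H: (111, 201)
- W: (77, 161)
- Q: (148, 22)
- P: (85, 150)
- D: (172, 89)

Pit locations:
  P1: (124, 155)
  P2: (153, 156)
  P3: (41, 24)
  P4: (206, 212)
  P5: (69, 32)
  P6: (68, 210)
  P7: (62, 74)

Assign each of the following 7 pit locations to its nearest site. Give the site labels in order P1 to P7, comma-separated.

P, H, M, H, M, H, M

P1 → P (d²=1546.00)
P2 → H (d²=3789.00)
P3 → M (d²=6500.00)
P4 → H (d²=9146.00)
P5 → M (d²=4372.00)
P6 → H (d²=1930.00)
P7 → M (d²=697.00)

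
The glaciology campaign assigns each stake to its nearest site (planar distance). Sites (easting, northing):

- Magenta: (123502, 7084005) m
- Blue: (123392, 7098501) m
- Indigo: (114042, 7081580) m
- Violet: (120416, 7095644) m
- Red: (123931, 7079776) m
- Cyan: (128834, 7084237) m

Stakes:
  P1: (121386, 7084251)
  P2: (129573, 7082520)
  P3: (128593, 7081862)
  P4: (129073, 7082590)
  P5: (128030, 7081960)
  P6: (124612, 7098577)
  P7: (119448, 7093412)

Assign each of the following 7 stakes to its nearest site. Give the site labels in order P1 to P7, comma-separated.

P1 → Magenta (d²=4537972.00)
P2 → Cyan (d²=3494210.00)
P3 → Cyan (d²=5698706.00)
P4 → Cyan (d²=2769730.00)
P5 → Cyan (d²=5831145.00)
P6 → Blue (d²=1494176.00)
P7 → Violet (d²=5918848.00)

Magenta, Cyan, Cyan, Cyan, Cyan, Blue, Violet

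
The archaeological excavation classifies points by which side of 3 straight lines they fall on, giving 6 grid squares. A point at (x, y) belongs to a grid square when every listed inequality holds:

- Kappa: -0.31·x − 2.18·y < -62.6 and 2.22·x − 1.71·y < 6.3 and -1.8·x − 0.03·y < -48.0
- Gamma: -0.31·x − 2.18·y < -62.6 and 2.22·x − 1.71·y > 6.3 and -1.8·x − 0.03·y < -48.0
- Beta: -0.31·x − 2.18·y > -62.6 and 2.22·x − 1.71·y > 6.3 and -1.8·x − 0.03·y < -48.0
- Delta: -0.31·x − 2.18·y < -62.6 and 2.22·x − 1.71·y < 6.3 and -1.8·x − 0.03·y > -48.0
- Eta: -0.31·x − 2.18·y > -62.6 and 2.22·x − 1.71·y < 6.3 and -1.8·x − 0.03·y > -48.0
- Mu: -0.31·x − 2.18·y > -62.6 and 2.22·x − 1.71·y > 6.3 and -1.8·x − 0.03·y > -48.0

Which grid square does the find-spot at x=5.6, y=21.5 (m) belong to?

-0.31·5.6 − 2.18·21.5 = -48.606, which is > -62.6
2.22·5.6 − 1.71·21.5 = -24.333, which is < 6.3
-1.8·5.6 − 0.03·21.5 = -10.725, which is > -48.0
This sign pattern matches Eta.

Eta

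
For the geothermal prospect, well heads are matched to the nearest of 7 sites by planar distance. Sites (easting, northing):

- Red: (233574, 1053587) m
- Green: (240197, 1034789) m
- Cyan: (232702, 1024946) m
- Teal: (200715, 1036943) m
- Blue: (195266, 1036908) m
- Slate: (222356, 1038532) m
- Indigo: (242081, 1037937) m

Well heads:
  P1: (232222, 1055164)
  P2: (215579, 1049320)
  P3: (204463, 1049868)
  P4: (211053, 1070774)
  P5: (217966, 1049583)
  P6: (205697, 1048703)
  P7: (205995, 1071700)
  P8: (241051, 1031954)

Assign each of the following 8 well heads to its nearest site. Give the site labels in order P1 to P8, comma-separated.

P1 → Red (d²=4314833.00)
P2 → Slate (d²=162308673.00)
P3 → Teal (d²=181103129.00)
P4 → Red (d²=802588410.00)
P5 → Slate (d²=141396701.00)
P6 → Teal (d²=163117924.00)
P7 → Red (d²=1088682010.00)
P8 → Green (d²=8766541.00)

Red, Slate, Teal, Red, Slate, Teal, Red, Green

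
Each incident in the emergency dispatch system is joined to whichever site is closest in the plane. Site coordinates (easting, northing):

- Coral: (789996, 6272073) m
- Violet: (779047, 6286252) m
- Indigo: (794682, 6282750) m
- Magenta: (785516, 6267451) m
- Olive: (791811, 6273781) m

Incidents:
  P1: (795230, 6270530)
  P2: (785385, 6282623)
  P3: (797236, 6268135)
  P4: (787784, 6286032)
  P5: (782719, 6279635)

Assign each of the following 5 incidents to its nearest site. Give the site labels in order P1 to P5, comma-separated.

Olive, Violet, Olive, Indigo, Violet

P1 → Olive (d²=22258562.00)
P2 → Violet (d²=53339885.00)
P3 → Olive (d²=61307941.00)
P4 → Indigo (d²=58353928.00)
P5 → Violet (d²=57268273.00)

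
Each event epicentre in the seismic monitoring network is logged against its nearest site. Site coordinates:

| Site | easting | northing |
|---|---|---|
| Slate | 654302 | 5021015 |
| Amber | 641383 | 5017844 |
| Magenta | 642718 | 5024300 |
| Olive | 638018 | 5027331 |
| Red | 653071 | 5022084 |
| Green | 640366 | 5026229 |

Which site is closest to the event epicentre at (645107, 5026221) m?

Magenta

Squared distances to each site:
Slate: 111650461.000; Amber: 84042305.000; Magenta: 9397562.000; Olive: 51486021.000; Red: 80540065.000; Green: 22477145.000.
Minimum at Magenta.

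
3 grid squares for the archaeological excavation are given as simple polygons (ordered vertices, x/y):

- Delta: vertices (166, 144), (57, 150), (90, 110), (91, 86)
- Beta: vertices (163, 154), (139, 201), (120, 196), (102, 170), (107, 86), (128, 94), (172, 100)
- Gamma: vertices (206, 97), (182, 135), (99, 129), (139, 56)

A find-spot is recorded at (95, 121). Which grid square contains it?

Cast a ray rightward from (95, 121). For each polygon, the edges (by vertex number in listed order) whose endpoints lie on opposite sides of y = 121, where each meets that height, and whether that is right or left of the point:
Delta: 2–3 at x≈80.9 (left), 4–1 at x≈136.3 (right) → 1 crossing.
Beta: 4–5 at x≈104.9 (right), 7–1 at x≈168.5 (right) → 2 crossings.
Gamma: 1–2 at x≈190.8 (right), 3–4 at x≈103.4 (right) → 2 crossings.
Only Delta has an odd count, so the point is inside Delta.

Delta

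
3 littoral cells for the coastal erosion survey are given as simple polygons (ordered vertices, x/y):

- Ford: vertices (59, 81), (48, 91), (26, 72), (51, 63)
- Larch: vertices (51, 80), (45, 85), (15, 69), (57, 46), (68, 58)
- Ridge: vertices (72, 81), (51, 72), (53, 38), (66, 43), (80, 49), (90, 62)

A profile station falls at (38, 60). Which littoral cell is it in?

Cast a ray rightward from (38, 60). For each polygon, the edges (by vertex number in listed order) whose endpoints lie on opposite sides of y = 60, where each meets that height, and whether that is right or left of the point:
Ford: no edge straddles that height → 0 crossings.
Larch: 3–4 at x≈31.4 (left), 5–1 at x≈66.5 (right) → 1 crossing.
Ridge: 2–3 at x≈51.7 (right), 5–6 at x≈88.5 (right) → 2 crossings.
Only Larch has an odd count, so the point is inside Larch.

Larch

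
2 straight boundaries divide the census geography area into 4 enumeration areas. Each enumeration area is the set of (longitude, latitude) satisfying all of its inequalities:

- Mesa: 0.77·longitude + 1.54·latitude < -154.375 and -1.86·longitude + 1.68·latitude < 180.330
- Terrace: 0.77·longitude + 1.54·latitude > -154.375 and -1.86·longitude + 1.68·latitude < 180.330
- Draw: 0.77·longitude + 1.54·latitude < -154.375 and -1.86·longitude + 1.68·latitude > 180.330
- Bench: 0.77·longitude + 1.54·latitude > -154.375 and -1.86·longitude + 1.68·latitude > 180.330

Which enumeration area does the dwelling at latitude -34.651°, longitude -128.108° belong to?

0.77·-128.108 + 1.54·-34.651 = -152.006, which is > -154.375
-1.86·-128.108 + 1.68·-34.651 = 180.067, which is < 180.330
This sign pattern matches Terrace.

Terrace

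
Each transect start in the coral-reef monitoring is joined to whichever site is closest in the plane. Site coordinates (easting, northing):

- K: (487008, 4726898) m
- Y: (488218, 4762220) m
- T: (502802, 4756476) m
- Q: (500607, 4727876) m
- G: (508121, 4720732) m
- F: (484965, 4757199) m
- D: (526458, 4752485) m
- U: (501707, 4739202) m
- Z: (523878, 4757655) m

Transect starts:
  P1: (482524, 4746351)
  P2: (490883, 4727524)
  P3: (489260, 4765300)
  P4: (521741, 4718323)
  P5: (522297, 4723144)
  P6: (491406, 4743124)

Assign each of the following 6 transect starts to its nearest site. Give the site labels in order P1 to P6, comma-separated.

F, K, Y, G, G, U

P1 → F (d²=123637585.00)
P2 → K (d²=15407501.00)
P3 → Y (d²=10572164.00)
P4 → G (d²=191307681.00)
P5 → G (d²=206776720.00)
P6 → U (d²=121492685.00)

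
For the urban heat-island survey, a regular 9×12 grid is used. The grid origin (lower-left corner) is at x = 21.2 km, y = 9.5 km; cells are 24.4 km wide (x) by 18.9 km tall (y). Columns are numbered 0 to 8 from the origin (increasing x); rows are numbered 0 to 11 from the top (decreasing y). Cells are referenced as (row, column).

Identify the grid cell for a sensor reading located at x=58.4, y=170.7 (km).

(3, 1)

Column index: ⌊(58.4 − 21.2) / 24.4⌋ = ⌊1.525⌋ = 1
Row offset from origin: ⌊(170.7 − 9.5) / 18.9⌋ = ⌊8.529⌋ = 8 → row 3 (counted from top)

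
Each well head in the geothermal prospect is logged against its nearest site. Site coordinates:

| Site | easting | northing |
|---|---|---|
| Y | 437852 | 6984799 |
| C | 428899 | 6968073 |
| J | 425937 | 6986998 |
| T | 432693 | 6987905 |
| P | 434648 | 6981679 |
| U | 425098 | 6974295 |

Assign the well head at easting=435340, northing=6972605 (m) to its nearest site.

Squared distances to each site:
Y: 155003780.000; C: 62025505.000; J: 295574858.000; T: 241096609.000; P: 82816340.000; U: 107754664.000.
Minimum at C.

C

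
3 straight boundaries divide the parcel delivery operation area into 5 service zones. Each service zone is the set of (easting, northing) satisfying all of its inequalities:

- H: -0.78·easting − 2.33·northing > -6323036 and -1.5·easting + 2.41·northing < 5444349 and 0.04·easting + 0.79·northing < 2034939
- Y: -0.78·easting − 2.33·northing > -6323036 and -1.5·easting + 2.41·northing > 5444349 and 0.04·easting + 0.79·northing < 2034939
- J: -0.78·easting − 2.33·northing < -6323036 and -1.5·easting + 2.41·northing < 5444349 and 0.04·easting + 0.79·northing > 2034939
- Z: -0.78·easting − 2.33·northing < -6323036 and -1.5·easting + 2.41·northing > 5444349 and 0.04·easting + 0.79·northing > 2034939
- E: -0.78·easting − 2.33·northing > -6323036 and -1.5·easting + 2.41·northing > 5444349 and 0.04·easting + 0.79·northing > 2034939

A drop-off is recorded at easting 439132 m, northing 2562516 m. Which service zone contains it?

-0.78·439132 − 2.33·2562516 = -6313185.240, which is > -6323036
-1.5·439132 + 2.41·2562516 = 5516965.560, which is > 5444349
0.04·439132 + 0.79·2562516 = 2041952.920, which is > 2034939
This sign pattern matches E.

E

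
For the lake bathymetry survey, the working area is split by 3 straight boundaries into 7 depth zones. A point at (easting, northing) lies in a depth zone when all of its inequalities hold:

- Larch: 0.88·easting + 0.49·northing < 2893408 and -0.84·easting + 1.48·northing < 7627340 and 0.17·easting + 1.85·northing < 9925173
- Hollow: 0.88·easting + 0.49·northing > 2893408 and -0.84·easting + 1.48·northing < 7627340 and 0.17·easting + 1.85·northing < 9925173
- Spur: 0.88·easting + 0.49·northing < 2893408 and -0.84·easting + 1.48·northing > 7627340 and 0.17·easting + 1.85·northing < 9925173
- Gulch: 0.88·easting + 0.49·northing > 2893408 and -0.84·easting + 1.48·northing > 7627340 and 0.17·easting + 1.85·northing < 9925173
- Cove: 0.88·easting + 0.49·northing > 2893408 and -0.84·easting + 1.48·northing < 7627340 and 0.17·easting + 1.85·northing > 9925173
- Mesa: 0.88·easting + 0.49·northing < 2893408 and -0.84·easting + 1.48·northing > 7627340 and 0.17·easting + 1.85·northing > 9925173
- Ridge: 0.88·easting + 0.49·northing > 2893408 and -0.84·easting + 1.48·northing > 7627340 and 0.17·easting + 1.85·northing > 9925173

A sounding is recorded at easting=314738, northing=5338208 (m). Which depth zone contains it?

0.88·314738 + 0.49·5338208 = 2892691.360, which is < 2893408
-0.84·314738 + 1.48·5338208 = 7636167.920, which is > 7627340
0.17·314738 + 1.85·5338208 = 9929190.260, which is > 9925173
This sign pattern matches Mesa.

Mesa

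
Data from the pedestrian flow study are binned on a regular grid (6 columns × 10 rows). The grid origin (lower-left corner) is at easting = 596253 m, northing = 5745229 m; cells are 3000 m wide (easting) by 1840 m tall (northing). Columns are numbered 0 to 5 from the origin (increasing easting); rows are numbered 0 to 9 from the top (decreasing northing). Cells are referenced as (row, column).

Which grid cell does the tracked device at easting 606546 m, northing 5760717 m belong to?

(1, 3)

Column index: ⌊(606546 − 596253) / 3000⌋ = ⌊3.431⌋ = 3
Row offset from origin: ⌊(5760717 − 5745229) / 1840⌋ = ⌊8.417⌋ = 8 → row 1 (counted from top)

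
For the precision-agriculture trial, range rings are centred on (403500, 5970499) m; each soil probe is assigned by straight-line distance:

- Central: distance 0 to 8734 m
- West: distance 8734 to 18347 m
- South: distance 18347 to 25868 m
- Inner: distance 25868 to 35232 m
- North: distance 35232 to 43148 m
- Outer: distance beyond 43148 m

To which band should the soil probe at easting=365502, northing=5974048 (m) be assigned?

North

Distance = √((365502−403500)² + (5974048−5970499)²) = √(1443848004.000 + 12595401.000) = 38163.378 m.
35232 ≤ 38163.378 < 43148 → North.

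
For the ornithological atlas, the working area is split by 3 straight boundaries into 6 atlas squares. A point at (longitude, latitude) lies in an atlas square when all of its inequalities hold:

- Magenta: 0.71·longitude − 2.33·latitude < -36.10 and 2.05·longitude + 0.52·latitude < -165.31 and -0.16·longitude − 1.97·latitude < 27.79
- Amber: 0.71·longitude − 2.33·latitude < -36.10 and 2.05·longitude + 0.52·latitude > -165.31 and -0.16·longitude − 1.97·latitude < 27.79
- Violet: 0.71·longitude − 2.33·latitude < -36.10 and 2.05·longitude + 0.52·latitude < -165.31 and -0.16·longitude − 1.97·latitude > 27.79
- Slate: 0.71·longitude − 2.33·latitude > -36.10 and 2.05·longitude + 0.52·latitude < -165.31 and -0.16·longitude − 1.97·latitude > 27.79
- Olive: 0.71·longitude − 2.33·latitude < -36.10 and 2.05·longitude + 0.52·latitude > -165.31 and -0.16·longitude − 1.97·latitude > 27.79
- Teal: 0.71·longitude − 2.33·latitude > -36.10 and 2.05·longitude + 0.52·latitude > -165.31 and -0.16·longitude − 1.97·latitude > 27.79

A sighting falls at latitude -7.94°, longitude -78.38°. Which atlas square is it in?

0.71·-78.38 − 2.33·-7.94 = -37.150, which is < -36.10
2.05·-78.38 + 0.52·-7.94 = -164.808, which is > -165.31
-0.16·-78.38 − 1.97·-7.94 = 28.183, which is > 27.79
This sign pattern matches Olive.

Olive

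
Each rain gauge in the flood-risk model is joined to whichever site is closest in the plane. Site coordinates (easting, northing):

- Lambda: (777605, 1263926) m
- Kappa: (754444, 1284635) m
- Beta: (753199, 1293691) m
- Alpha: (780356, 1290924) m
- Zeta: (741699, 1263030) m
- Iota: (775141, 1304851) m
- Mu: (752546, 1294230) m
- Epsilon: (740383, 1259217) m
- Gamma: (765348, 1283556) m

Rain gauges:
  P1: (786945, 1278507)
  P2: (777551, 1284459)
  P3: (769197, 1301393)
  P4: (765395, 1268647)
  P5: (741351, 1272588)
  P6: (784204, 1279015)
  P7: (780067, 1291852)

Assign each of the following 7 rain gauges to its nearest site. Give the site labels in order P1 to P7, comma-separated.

Alpha, Alpha, Iota, Lambda, Zeta, Alpha, Alpha

P1 → Alpha (d²=197596810.00)
P2 → Alpha (d²=49664250.00)
P3 → Iota (d²=47288900.00)
P4 → Lambda (d²=171371941.00)
P5 → Zeta (d²=91476468.00)
P6 → Alpha (d²=156631385.00)
P7 → Alpha (d²=944705.00)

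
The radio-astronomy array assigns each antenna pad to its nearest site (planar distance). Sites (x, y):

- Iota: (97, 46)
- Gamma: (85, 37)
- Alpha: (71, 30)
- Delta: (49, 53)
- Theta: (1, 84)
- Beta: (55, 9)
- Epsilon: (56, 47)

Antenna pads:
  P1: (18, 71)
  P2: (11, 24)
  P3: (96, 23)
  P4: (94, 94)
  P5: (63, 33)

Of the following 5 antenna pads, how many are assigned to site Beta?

P1 → Theta
P2 → Beta
P3 → Gamma
P4 → Iota
P5 → Alpha
1 of the 5 goes to Beta.

1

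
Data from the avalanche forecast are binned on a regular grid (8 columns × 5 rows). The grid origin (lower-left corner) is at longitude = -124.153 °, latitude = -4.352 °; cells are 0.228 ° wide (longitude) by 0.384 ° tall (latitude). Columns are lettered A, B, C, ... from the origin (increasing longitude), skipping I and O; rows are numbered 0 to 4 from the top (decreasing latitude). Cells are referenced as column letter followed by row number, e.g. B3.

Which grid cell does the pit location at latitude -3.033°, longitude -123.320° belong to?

D1

Column index: ⌊(-123.320 − -124.153) / 0.228⌋ = ⌊3.654⌋ = 3 → column D
Row offset from origin: ⌊(-3.033 − -4.352) / 0.384⌋ = ⌊3.435⌋ = 3 → row 1 (counted from top)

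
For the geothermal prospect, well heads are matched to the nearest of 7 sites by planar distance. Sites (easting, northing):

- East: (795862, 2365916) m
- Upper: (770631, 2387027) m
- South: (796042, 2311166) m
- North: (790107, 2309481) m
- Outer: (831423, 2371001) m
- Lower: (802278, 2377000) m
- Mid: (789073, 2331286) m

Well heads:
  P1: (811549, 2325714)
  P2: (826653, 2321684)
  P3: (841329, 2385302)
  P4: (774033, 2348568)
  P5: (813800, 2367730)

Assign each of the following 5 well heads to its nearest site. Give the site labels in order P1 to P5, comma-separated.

South, South, Outer, Mid, Lower

P1 → South (d²=452111353.00)
P2 → South (d²=1047661645.00)
P3 → Outer (d²=302647437.00)
P4 → Mid (d²=524869124.00)
P5 → Lower (d²=218689384.00)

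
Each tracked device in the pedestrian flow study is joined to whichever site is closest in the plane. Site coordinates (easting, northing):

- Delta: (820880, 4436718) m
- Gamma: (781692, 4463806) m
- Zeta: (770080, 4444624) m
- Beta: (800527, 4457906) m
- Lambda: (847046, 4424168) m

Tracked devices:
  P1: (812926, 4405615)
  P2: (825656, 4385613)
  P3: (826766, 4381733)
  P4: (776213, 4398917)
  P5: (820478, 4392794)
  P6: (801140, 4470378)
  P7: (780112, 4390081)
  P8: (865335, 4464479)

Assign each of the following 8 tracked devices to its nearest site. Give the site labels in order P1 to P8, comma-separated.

P1 → Delta (d²=1030662725.00)
P2 → Lambda (d²=1944020125.00)
P3 → Lambda (d²=2212007625.00)
P4 → Zeta (d²=2126743538.00)
P5 → Lambda (d²=1690186500.00)
P6 → Beta (d²=155926553.00)
P7 → Zeta (d²=3075579873.00)
P8 → Lambda (d²=1959464242.00)

Delta, Lambda, Lambda, Zeta, Lambda, Beta, Zeta, Lambda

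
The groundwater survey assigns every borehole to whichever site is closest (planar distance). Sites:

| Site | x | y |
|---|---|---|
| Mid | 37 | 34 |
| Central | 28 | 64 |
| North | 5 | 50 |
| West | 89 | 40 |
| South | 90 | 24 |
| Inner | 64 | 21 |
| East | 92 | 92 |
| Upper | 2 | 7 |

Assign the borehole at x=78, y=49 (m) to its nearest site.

West

Squared distances to each site:
Mid: 1906.000; Central: 2725.000; North: 5330.000; West: 202.000; South: 769.000; Inner: 980.000; East: 2045.000; Upper: 7540.000.
Minimum at West.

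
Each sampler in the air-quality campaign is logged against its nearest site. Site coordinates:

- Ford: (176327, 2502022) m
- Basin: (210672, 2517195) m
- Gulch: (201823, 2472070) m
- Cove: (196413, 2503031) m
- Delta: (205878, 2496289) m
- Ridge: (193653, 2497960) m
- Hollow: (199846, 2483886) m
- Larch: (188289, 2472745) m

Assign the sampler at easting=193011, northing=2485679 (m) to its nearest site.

Squared distances to each site:
Ford: 545449505.000; Basin: 1305169177.000; Gulch: 262856225.000; Cove: 312665508.000; Delta: 278131789.000; Ridge: 151235125.000; Hollow: 49932074.000; Larch: 189585640.000.
Minimum at Hollow.

Hollow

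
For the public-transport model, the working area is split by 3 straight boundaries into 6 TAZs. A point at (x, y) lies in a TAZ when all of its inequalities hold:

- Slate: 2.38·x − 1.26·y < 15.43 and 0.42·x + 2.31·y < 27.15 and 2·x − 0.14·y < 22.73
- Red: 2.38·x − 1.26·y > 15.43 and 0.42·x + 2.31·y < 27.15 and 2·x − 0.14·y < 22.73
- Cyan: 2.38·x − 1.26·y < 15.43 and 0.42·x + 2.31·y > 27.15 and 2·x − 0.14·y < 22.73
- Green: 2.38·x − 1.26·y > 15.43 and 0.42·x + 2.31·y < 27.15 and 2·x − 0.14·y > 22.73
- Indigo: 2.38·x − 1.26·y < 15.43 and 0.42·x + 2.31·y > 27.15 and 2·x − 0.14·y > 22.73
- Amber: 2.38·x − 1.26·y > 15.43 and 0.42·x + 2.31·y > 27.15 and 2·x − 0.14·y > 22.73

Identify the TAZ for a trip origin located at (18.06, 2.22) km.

Green

2.38·18.06 − 1.26·2.22 = 40.186, which is > 15.43
0.42·18.06 + 2.31·2.22 = 12.713, which is < 27.15
2·18.06 − 0.14·2.22 = 35.809, which is > 22.73
This sign pattern matches Green.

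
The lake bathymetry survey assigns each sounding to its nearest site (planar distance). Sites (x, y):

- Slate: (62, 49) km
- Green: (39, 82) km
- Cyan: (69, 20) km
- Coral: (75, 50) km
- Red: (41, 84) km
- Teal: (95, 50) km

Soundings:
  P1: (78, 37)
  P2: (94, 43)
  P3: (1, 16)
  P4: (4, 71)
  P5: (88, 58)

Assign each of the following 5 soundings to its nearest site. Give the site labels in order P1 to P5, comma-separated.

P1 → Coral (d²=178.00)
P2 → Teal (d²=50.00)
P3 → Cyan (d²=4640.00)
P4 → Green (d²=1346.00)
P5 → Teal (d²=113.00)

Coral, Teal, Cyan, Green, Teal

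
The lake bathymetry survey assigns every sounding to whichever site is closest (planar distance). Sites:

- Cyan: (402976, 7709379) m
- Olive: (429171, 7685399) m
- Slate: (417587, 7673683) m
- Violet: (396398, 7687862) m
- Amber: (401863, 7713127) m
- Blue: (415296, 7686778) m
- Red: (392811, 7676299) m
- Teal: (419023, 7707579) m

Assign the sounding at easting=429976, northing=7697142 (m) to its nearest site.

Olive

Squared distances to each site:
Cyan: 878744169.000; Olive: 138546074.000; Slate: 703812002.000; Violet: 1213600484.000; Amber: 1045860994.000; Blue: 322914896.000; Red: 1815667874.000; Teal: 228899178.000.
Minimum at Olive.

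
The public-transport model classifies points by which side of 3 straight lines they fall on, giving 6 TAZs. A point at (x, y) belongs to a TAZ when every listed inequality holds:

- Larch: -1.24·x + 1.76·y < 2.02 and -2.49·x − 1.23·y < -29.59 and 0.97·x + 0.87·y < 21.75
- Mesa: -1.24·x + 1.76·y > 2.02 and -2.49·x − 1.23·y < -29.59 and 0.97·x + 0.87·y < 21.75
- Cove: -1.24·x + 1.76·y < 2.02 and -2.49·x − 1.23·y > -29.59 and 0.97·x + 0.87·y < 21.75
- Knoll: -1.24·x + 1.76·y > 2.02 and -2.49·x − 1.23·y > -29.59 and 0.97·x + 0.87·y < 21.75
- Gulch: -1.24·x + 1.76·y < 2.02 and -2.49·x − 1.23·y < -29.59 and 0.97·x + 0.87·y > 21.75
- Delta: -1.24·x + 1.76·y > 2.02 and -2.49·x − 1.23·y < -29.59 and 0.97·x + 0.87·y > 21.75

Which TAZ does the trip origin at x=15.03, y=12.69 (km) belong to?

Delta

-1.24·15.03 + 1.76·12.69 = 3.697, which is > 2.02
-2.49·15.03 − 1.23·12.69 = -53.033, which is < -29.59
0.97·15.03 + 0.87·12.69 = 25.619, which is > 21.75
This sign pattern matches Delta.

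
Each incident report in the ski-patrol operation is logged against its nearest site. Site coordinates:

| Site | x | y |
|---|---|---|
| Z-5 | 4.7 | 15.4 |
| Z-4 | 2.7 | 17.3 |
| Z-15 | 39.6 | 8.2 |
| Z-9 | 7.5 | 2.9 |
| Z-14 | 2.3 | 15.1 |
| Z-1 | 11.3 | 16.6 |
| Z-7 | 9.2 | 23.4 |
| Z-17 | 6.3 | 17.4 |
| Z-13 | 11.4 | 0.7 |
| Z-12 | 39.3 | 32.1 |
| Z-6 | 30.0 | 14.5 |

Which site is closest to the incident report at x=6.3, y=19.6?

Squared distances to each site:
Z-5: 20.200; Z-4: 18.250; Z-15: 1238.850; Z-9: 280.330; Z-14: 36.250; Z-1: 34.000; Z-7: 22.850; Z-17: 4.840; Z-13: 383.220; Z-12: 1245.250; Z-6: 587.700.
Minimum at Z-17.

Z-17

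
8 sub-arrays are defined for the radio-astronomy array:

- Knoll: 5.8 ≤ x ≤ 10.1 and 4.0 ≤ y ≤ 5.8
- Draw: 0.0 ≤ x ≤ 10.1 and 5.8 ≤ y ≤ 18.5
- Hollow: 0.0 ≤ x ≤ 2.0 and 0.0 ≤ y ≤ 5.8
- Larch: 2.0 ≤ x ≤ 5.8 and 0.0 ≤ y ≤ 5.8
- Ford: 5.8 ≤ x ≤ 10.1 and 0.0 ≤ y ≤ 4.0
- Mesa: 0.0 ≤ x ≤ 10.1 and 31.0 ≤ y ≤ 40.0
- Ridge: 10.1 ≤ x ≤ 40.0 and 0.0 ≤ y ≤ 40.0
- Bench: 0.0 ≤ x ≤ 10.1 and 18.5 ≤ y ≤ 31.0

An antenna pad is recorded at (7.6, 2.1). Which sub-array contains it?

The point has x = 7.6 and y = 2.1.
Only Ford satisfies 5.8 ≤ x ≤ 10.1 and 0.0 ≤ y ≤ 4.0.

Ford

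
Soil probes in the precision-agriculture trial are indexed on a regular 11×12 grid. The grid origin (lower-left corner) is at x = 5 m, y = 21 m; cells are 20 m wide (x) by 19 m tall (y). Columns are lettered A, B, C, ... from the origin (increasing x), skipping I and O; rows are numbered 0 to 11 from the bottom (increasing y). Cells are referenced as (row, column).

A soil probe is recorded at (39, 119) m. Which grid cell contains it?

(5, B)

Column index: ⌊(39 − 5) / 20⌋ = ⌊1.700⌋ = 1 → column B
Row offset from origin: ⌊(119 − 21) / 19⌋ = ⌊5.158⌋ = 5 → row 5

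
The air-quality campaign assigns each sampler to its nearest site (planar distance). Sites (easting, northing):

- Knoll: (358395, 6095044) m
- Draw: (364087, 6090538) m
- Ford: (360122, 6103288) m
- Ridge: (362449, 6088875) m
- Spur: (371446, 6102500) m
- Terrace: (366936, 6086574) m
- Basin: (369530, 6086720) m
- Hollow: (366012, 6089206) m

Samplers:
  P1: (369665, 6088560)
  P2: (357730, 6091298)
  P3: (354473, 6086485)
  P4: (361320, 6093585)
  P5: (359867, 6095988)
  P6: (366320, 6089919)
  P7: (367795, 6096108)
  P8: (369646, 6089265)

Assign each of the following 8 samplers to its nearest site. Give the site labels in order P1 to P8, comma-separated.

P1 → Basin (d²=3403825.00)
P2 → Knoll (d²=14474741.00)
P3 → Ridge (d²=69328676.00)
P4 → Knoll (d²=10684306.00)
P5 → Knoll (d²=3057920.00)
P6 → Hollow (d²=603233.00)
P7 → Draw (d²=44774164.00)
P8 → Basin (d²=6490481.00)

Basin, Knoll, Ridge, Knoll, Knoll, Hollow, Draw, Basin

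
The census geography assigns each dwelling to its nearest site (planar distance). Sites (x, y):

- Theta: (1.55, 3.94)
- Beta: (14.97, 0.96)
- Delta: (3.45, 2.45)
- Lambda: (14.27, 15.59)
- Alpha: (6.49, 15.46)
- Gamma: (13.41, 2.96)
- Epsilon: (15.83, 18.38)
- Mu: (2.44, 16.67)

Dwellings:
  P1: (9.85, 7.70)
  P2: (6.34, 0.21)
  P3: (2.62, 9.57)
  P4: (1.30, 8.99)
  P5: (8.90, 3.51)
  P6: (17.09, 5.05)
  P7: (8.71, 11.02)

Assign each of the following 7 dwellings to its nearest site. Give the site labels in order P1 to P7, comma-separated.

Gamma, Delta, Theta, Theta, Gamma, Gamma, Alpha

P1 → Gamma (d²=35.14)
P2 → Delta (d²=13.37)
P3 → Theta (d²=32.84)
P4 → Theta (d²=25.57)
P5 → Gamma (d²=20.64)
P6 → Gamma (d²=17.91)
P7 → Alpha (d²=24.64)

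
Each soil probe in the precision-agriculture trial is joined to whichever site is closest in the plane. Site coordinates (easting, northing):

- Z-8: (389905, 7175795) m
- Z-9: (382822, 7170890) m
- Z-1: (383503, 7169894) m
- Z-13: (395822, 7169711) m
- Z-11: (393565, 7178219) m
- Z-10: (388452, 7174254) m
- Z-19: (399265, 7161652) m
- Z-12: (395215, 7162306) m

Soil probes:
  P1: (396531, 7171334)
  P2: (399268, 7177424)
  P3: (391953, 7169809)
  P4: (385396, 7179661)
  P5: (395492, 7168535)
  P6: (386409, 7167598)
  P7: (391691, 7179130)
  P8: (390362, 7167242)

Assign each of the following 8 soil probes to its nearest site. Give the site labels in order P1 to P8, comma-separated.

P1 → Z-13 (d²=3136810.00)
P2 → Z-11 (d²=33156234.00)
P3 → Z-13 (d²=14978765.00)
P4 → Z-8 (d²=35277037.00)
P5 → Z-13 (d²=1491876.00)
P6 → Z-1 (d²=13716452.00)
P7 → Z-11 (d²=4341797.00)
P8 → Z-13 (d²=35907561.00)

Z-13, Z-11, Z-13, Z-8, Z-13, Z-1, Z-11, Z-13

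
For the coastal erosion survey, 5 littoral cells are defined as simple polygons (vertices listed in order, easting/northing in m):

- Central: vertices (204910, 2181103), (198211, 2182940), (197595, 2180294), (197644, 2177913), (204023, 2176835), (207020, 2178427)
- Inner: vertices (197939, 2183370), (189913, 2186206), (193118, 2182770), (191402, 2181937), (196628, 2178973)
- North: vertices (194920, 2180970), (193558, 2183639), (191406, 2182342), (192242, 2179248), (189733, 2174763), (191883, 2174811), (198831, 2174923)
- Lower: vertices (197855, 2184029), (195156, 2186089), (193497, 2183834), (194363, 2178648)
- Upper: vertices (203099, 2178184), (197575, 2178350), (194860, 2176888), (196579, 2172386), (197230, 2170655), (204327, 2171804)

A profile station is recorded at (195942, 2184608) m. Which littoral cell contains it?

Cast a ray rightward from (195942, 2184608). For each polygon, the edges (by vertex number in listed order) whose endpoints lie on opposite sides of northing = 2184608, where each meets that height, and whether that is right or left of the point:
Central: no edge straddles that height → 0 crossings.
Inner: 1–2 at easting≈194435.4 (left), 2–3 at easting≈191403.6 (left) → 0 crossings.
North: no edge straddles that height → 0 crossings.
Lower: 1–2 at easting≈197096.4 (right), 2–3 at easting≈194066.4 (left) → 1 crossing.
Upper: no edge straddles that height → 0 crossings.
Only Lower has an odd count, so the point is inside Lower.

Lower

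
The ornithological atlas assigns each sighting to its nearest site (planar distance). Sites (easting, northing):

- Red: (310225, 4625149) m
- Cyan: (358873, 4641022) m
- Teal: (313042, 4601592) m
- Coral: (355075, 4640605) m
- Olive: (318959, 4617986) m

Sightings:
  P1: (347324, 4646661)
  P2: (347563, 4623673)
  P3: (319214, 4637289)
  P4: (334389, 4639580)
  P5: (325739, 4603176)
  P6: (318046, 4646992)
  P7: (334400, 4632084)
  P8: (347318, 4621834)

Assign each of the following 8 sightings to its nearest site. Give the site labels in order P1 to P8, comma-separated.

P1 → Coral (d²=96753137.00)
P2 → Coral (d²=343122768.00)
P3 → Red (d²=228181721.00)
P4 → Coral (d²=428961221.00)
P5 → Teal (d²=163722865.00)
P6 → Red (d²=538284690.00)
P7 → Olive (d²=437178085.00)
P8 → Coral (d²=412521490.00)

Coral, Coral, Red, Coral, Teal, Red, Olive, Coral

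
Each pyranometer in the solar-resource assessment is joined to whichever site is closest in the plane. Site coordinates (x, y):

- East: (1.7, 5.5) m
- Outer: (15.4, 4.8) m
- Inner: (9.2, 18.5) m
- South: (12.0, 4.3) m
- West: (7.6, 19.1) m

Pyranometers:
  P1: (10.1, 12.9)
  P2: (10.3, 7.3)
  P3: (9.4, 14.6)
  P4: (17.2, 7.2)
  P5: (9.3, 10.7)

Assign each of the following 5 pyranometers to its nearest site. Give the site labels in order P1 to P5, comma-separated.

P1 → Inner (d²=32.17)
P2 → South (d²=11.89)
P3 → Inner (d²=15.25)
P4 → Outer (d²=9.00)
P5 → South (d²=48.25)

Inner, South, Inner, Outer, South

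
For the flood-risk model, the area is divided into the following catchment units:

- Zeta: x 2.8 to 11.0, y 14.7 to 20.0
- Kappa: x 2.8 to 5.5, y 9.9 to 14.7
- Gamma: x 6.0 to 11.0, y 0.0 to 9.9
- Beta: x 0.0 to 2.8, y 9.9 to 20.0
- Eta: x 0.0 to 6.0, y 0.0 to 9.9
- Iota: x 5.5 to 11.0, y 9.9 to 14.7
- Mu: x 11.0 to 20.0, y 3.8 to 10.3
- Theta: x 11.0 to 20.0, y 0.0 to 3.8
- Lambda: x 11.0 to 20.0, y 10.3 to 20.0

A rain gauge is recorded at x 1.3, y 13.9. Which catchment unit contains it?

Beta

The point has x = 1.3 and y = 13.9.
Only Beta satisfies 0.0 ≤ x ≤ 2.8 and 9.9 ≤ y ≤ 20.0.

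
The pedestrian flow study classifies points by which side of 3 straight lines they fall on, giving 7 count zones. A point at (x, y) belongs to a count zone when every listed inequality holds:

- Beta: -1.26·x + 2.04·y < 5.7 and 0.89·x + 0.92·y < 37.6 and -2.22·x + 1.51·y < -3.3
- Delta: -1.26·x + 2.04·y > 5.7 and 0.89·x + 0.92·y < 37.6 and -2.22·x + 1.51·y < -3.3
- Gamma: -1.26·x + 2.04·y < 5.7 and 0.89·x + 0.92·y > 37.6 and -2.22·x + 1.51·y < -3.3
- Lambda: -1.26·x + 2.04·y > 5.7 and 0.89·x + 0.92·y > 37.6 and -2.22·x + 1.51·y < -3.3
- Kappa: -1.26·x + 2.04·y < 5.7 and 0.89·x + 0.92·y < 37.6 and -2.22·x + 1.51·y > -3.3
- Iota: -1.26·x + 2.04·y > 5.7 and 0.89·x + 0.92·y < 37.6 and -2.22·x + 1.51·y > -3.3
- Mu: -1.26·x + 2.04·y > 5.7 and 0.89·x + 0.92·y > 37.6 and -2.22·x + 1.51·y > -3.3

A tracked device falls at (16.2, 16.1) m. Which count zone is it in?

Delta

-1.26·16.2 + 2.04·16.1 = 12.432, which is > 5.7
0.89·16.2 + 0.92·16.1 = 29.230, which is < 37.6
-2.22·16.2 + 1.51·16.1 = -11.653, which is < -3.3
This sign pattern matches Delta.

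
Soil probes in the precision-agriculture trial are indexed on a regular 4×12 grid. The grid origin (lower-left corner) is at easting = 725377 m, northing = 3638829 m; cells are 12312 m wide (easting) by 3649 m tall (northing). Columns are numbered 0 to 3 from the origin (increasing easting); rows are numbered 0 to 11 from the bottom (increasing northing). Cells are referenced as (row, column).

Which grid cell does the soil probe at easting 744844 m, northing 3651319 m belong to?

Column index: ⌊(744844 − 725377) / 12312⌋ = ⌊1.581⌋ = 1
Row offset from origin: ⌊(3651319 − 3638829) / 3649⌋ = ⌊3.423⌋ = 3 → row 3

(3, 1)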